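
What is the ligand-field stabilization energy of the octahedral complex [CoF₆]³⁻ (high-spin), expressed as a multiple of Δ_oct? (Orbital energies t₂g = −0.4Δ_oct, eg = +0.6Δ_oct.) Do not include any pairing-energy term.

Each F⁻ contributes -1; 6 × (-1) = -6. With overall charge -3, Co is in the +3 oxidation state.
Co³⁺: group 9, so d-count = 9 − 3 = 6.
Configuration: t₂g⁴ eg².
CFSE = 4(-0.4Δ_oct) + 2(0.6Δ_oct) = -1.6Δ_oct + 1.2Δ_oct = -0.4Δ_oct.

-0.4 Δ_oct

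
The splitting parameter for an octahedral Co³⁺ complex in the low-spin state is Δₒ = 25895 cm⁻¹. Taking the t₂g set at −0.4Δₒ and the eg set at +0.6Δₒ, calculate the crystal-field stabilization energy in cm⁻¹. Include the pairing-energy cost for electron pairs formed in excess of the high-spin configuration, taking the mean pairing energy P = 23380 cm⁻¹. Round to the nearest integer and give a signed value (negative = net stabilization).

-15388

Co³⁺: group 9, so d-count = 9 − 3 = 6.
The d⁶ electrons fill as t₂g⁶ eg⁰.
The orbital stabilization is -2.4Δₒ = -2.4 × 25895 = -62148 cm⁻¹.
Relative to high-spin t₂g⁴ eg² (1 paired), the low-spin configuration has 2 additional pairs, contributing +2 × 23380 = +46760 cm⁻¹.
Overall CFSE = -62148 + 46760 = -15388 cm⁻¹.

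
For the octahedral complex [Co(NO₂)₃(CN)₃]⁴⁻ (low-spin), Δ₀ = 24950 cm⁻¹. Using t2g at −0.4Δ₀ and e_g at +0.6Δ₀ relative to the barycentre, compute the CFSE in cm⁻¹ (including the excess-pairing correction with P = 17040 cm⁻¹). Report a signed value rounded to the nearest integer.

Ligand charges: 3×(-1) from NO₂⁻ and 3×(-1) from CN⁻ sum to -6; with overall charge -4, Co is +2.
Co sits in group 9; removing 2 electrons leaves Co²⁺ with 9 − 2 = 7 d electrons.
Configuration: t2g^6 e_g^1.
The orbital stabilization is -1.8Δ₀ = -1.8 × 24950 = -44910 cm⁻¹.
High-spin d⁷ would be t2g^5 e_g^2 with 2 pairs; low-spin has 3, so 1 excess pair costs +1P = +17040 cm⁻¹.
Combining: -44910 + 17040 = -27870 cm⁻¹.

-27870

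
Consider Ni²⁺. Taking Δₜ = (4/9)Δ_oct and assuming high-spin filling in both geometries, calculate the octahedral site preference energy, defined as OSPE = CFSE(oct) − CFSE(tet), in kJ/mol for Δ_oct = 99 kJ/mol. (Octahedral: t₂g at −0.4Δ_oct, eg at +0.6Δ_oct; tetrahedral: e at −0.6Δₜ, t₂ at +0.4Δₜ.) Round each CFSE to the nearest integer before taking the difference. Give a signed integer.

-84

Ni is in group 10, so Ni²⁺ is d⁸ (10 − 2 = 8).
Octahedral (high-spin): t₂g⁶ eg², CFSE = 6(−0.4) + 2(+0.6) = -1.2Δ_oct = -1.2 × 99 = -119 kJ/mol.
Tetrahedral: e⁴ t₂⁴, CFSE = 4(−0.6) + 4(+0.4) = -0.8Δₜ = -0.8 × (4/9) × 99 = -35 kJ/mol.
Subtracting, OSPE = -119 − (-35) = -84 kJ/mol.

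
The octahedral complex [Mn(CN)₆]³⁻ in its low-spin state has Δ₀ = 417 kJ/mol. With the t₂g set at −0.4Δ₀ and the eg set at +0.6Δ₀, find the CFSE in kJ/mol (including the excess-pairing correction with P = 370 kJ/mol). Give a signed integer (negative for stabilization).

Each CN⁻ contributes -1; 6 × (-1) = -6. With overall charge -3, Mn is in the +3 oxidation state.
Mn is in group 7, so Mn³⁺ is d⁴ (7 − 3 = 4).
Electron filling gives t₂g⁴ eg⁰.
CFSE(orbital) = 4×(-0.4Δ₀) + 0×(0.6Δ₀) = -1.6Δ₀; with Δ₀ = 417 kJ/mol that is -667 kJ/mol.
Relative to high-spin t₂g³ eg¹ (0 paired), the low-spin configuration has 1 additional pair, contributing +1 × 370 = +370 kJ/mol.
Combining: -667 + 370 = -297 kJ/mol.

-297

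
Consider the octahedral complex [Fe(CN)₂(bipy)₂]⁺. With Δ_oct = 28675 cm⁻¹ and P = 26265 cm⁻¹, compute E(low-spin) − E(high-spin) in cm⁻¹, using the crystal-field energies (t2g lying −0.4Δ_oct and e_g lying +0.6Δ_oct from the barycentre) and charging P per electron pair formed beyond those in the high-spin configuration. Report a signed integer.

-4820

Ligand charges: 2×(-1) from CN⁻ and 2×(+0) from bipy sum to -2; with overall charge +1, Fe is +3.
Fe sits in group 8; removing 3 electrons leaves Fe³⁺ with 8 − 3 = 5 d electrons.
High-spin d⁵ fills as t2g^3 e_g^2 with CFSE 3(−0.4) + 2(+0.6) = 0.0Δ_oct = 0 cm⁻¹.
Low-spin t2g^5 e_g^0 gives -2.0Δ_oct = -57350 cm⁻¹, but forming 2 extra pairs costs 2P = 52530 cm⁻¹, so E(LS) = -57350 + 52530 = -4820 cm⁻¹.
E(LS) − E(HS) = -4820 − (0) = -4820 cm⁻¹.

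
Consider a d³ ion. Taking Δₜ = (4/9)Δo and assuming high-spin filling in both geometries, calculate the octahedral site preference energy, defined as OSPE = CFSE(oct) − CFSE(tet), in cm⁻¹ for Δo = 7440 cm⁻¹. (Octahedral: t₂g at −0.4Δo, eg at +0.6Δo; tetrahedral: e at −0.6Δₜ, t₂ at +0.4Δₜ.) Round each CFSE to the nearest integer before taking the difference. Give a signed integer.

Octahedral high-spin t2g^3 e_g^0: CFSE = -1.2 × 7440 = -8928 cm⁻¹.
In a tetrahedral site the filling is e^2 t2^1: CFSE(tet) = -0.8Δₜ = -0.8 × (4/9)(7440) = -2645 cm⁻¹.
OSPE = CFSE(oct) − CFSE(tet) = -8928 − (-2645) = -6283 cm⁻¹.

-6283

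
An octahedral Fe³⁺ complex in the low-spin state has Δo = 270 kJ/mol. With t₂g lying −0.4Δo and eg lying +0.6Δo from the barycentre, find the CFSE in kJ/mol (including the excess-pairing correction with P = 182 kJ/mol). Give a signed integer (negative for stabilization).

-176

Fe³⁺: group 8, so d-count = 8 − 3 = 5.
The d⁵ electrons fill as t₂g⁵ eg⁰.
CFSE(orbital) = 5×(-0.4Δo) + 0×(0.6Δo) = -2.0Δo; with Δo = 270 kJ/mol that is -540 kJ/mol.
Relative to high-spin t₂g³ eg² (0 paired), the low-spin configuration has 2 additional pairs, contributing +2 × 182 = +364 kJ/mol.
Combining: -540 + 364 = -176 kJ/mol.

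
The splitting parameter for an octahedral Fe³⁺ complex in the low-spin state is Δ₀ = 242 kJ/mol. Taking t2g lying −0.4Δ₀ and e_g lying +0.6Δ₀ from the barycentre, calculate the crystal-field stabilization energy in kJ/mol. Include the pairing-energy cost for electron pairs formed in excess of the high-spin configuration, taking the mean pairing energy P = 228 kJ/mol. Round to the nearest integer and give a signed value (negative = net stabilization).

-28

Fe³⁺: group 8, so d-count = 8 − 3 = 5.
Electron filling gives t2g^5 e_g^0.
Orbital CFSE = 5(-0.4) + 0(0.6) = -2.0Δ₀ = -2.0 × 242 = -484 kJ/mol.
High-spin d⁵ would be t2g^3 e_g^2 with 0 pairs; low-spin has 2, so 2 excess pairs cost +2P = +456 kJ/mol.
Overall CFSE = -484 + 456 = -28 kJ/mol.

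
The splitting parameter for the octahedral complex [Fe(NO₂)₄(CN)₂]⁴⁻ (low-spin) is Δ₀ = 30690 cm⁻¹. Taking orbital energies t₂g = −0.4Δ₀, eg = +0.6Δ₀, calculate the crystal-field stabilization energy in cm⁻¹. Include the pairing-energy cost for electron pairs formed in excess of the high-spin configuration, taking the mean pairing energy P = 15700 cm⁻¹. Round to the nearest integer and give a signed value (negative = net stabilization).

Ligand charges: 4×(-1) from NO₂⁻ and 2×(-1) from CN⁻ sum to -6; with overall charge -4, Fe is +2.
Fe is in group 8, so Fe²⁺ is d⁶ (8 − 2 = 6).
Electron filling gives t₂g⁶ eg⁰.
CFSE(orbital) = 6×(-0.4Δ₀) + 0×(0.6Δ₀) = -2.4Δ₀; with Δ₀ = 30690 cm⁻¹ that is -73656 cm⁻¹.
Pairing penalty: 3 pairs vs 1 in the high-spin reference → 2 extra × P = 31400 cm⁻¹.
Combining: -73656 + 31400 = -42256 cm⁻¹.

-42256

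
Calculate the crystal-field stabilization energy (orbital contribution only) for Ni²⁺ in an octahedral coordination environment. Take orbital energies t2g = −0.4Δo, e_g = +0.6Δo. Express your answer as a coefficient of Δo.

Group 10 minus oxidation state +2 gives a d⁸ configuration for Ni²⁺.
Configuration: t2g^6 e_g^2.
CFSE = 6(-0.4Δo) + 2(0.6Δo) = -2.4Δo + 1.2Δo = -1.2Δo.

-1.2 Δo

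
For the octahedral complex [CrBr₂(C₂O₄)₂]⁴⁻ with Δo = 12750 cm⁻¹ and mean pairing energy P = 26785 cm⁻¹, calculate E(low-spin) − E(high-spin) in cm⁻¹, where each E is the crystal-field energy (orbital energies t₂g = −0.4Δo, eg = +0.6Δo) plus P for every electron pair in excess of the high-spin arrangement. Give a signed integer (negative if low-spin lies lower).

Ligand charges: 2×(-1) from Br⁻ and 2×(-2) from C₂O₄²⁻ sum to -6; with overall charge -4, Cr is +2.
Cr²⁺: group 6, so d-count = 6 − 2 = 4.
High-spin d⁴ fills as t₂g³ eg¹ with CFSE 3(−0.4) + 1(+0.6) = -0.6Δo = -7650 cm⁻¹.
For low-spin the configuration is t₂g⁴ eg⁰: orbital energy -1.6 × 12750 = -20400 cm⁻¹, and 1 additional pair relative to high-spin adds 26785 cm⁻¹, giving 6385 cm⁻¹.
The difference is 6385 − (-7650) = 14035 cm⁻¹, so high-spin lies lower.

14035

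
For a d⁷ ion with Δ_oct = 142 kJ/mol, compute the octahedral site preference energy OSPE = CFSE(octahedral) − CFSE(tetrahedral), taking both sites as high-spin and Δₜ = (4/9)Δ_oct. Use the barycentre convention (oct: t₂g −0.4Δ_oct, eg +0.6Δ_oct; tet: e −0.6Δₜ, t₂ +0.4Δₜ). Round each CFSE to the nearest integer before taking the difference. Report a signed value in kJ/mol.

-38

Octahedral (high-spin): t2g^5 e_g^2, CFSE = 5(−0.4) + 2(+0.6) = -0.8Δ_oct = -0.8 × 142 = -114 kJ/mol.
Tetrahedral: e^4 t2^3, CFSE = 4(−0.6) + 3(+0.4) = -1.2Δₜ = -1.2 × (4/9) × 142 = -76 kJ/mol.
OSPE = -114 − (-76) = -38 kJ/mol.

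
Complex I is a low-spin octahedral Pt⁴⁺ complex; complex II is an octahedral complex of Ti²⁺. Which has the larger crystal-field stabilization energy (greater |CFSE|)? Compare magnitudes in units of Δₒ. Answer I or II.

I: Pt is in group 10, so Pt⁴⁺ is d⁶ (10 − 4 = 6); t2g^6 e_g^0, CFSE = -2.4Δₒ.
II: Ti²⁺: group 4, so d-count = 4 − 2 = 2; For octahedral d² the high- and low-spin configurations coincide; t2g^2 e_g^0, CFSE = -0.8Δₒ.
So I has the larger |CFSE|.

I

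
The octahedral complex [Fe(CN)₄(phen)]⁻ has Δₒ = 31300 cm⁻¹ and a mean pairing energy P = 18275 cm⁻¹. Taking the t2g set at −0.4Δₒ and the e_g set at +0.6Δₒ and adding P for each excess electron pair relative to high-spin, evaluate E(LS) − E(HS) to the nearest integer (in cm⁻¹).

Ligand charges: 4×(-1) from CN⁻ and 1×(+0) from phen sum to -4; with overall charge -1, Fe is +3.
Fe is in group 8, so Fe³⁺ is d⁵ (8 − 3 = 5).
In the high-spin limit (t2g^3 e_g^2) the orbital term is 0.0Δₒ = 0 cm⁻¹, with no excess pairing.
Low-spin: t2g^5 e_g^0, orbital CFSE = -2.0Δₒ = -62600 cm⁻¹; plus 2 excess pairs × P = +36550 cm⁻¹; total -26050 cm⁻¹.
The difference is -26050 − (0) = -26050 cm⁻¹, so low-spin lies lower.

-26050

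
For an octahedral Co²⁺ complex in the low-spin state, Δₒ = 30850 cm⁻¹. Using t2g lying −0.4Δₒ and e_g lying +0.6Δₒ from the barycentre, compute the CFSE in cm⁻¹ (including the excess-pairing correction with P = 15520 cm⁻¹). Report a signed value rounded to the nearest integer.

-40010

Co sits in group 9; removing 2 electrons leaves Co²⁺ with 9 − 2 = 7 d electrons.
Electron filling gives t2g^6 e_g^1.
Orbital CFSE = 6(-0.4) + 1(0.6) = -1.8Δₒ = -1.8 × 30850 = -55530 cm⁻¹.
High-spin d⁷ would be t2g^5 e_g^2 with 2 pairs; low-spin has 3, so 1 excess pair costs +1P = +15520 cm⁻¹.
Overall CFSE = -55530 + 15520 = -40010 cm⁻¹.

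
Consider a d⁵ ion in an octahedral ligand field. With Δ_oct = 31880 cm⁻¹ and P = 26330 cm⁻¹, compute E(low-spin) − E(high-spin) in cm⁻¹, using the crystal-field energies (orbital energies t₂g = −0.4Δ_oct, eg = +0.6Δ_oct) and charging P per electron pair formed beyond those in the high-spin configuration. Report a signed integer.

High-spin: t₂g³ eg², CFSE = 0.0Δ_oct = 0 cm⁻¹.
For low-spin the configuration is t₂g⁵ eg⁰: orbital energy -2.0 × 31880 = -63760 cm⁻¹, and 2 additional pairs relative to high-spin add 52660 cm⁻¹, giving -11100 cm⁻¹.
E(LS) − E(HS) = -11100 − (0) = -11100 cm⁻¹.

-11100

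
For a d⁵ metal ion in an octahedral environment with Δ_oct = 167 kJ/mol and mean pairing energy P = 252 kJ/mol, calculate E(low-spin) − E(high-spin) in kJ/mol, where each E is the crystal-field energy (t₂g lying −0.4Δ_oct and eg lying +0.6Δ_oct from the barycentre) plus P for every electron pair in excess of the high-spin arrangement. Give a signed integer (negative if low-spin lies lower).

High-spin d⁵ fills as t₂g³ eg² with CFSE 3(−0.4) + 2(+0.6) = 0.0Δ_oct = 0 kJ/mol.
Low-spin: t₂g⁵ eg⁰, orbital CFSE = -2.0Δ_oct = -334 kJ/mol; plus 2 excess pairs × P = +504 kJ/mol; total 170 kJ/mol.
E(LS) − E(HS) = 170 − (0) = 170 kJ/mol.

170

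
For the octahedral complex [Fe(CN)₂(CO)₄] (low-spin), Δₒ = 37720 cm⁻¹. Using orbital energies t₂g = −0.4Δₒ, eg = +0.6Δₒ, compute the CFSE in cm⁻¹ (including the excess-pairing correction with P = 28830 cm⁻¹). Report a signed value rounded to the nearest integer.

-32868

Ligand charges: 2×(-1) from CN⁻ and 4×(+0) from CO sum to -2; with overall charge +0, Fe is +2.
Fe is in group 8, so Fe²⁺ is d⁶ (8 − 2 = 6).
The d⁶ electrons fill as t₂g⁶ eg⁰.
Orbital CFSE = 6(-0.4) + 0(0.6) = -2.4Δₒ = -2.4 × 37720 = -90528 cm⁻¹.
Pairing penalty: 3 pairs vs 1 in the high-spin reference → 2 extra × P = 57660 cm⁻¹.
Overall CFSE = -90528 + 57660 = -32868 cm⁻¹.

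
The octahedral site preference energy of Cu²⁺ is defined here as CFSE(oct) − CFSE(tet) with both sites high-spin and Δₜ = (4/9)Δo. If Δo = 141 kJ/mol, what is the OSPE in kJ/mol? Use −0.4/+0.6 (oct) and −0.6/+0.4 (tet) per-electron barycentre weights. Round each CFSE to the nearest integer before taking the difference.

Group 11 minus oxidation state +2 gives a d⁹ configuration for Cu²⁺.
In an octahedral site d⁹ (HS) is t₂g⁶ eg³, giving CFSE(oct) = -0.6Δo = -85 kJ/mol.
In a tetrahedral site the filling is e⁴ t₂⁵: CFSE(tet) = -0.4Δₜ = -0.4 × (4/9)(141) = -25 kJ/mol.
OSPE = -85 − (-25) = -60 kJ/mol.

-60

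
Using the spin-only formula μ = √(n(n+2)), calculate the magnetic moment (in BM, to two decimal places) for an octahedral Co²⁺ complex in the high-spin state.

Co is in group 9, so Co²⁺ is d⁷ (9 − 2 = 7).
Configuration: t2g^5 e_g^2 → 3 unpaired electrons.
μ(spin-only) = √[3(3+2)] = √15 ≈ 3.87 BM.

3.87 BM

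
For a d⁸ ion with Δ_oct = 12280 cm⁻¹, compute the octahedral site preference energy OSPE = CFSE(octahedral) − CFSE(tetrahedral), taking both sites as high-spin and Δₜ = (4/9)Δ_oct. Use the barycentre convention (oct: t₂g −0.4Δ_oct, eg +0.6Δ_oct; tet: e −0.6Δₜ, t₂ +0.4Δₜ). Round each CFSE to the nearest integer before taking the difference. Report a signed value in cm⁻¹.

-10370

In an octahedral site d⁸ (HS) is t₂g⁶ eg², giving CFSE(oct) = -1.2Δ_oct = -14736 cm⁻¹.
In a tetrahedral site the filling is e⁴ t₂⁴: CFSE(tet) = -0.8Δₜ = -0.8 × (4/9)(12280) = -4366 cm⁻¹.
Subtracting, OSPE = -14736 − (-4366) = -10370 cm⁻¹.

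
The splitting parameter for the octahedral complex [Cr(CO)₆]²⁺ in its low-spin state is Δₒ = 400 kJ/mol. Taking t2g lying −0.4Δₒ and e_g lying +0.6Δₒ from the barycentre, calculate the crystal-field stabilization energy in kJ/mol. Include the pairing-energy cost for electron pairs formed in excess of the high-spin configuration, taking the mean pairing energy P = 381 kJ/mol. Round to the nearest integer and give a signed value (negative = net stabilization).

CO is neutral, so the +2 overall charge sits on Cr: oxidation state +2.
Cr sits in group 6; removing 2 electrons leaves Cr²⁺ with 6 − 2 = 4 d electrons.
The d⁴ electrons fill as t2g^4 e_g^0.
Orbital CFSE = 4(-0.4) + 0(0.6) = -1.6Δₒ = -1.6 × 400 = -640 kJ/mol.
Pairing penalty: 1 pair vs 0 in the high-spin reference → 1 extra × P = 381 kJ/mol.
Overall CFSE = -640 + 381 = -259 kJ/mol.

-259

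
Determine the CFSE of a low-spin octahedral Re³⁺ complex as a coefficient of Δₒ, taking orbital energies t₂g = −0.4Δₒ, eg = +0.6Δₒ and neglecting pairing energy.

Re sits in group 7; removing 3 electrons leaves Re³⁺ with 7 − 3 = 4 d electrons.
Configuration: t₂g⁴ eg⁰.
CFSE = 4(-0.4Δₒ) + 0(0.6Δₒ) = -1.6Δₒ + 0.0Δₒ = -1.6Δₒ.

-1.6 Δₒ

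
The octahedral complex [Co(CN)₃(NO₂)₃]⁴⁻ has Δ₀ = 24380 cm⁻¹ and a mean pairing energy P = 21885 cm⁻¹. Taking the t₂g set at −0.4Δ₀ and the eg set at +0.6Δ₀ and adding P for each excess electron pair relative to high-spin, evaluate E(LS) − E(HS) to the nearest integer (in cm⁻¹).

Ligand charges: 3×(-1) from CN⁻ and 3×(-1) from NO₂⁻ sum to -6; with overall charge -4, Co is +2.
Group 9 minus oxidation state +2 gives a d⁷ configuration for Co²⁺.
In the high-spin limit (t₂g⁵ eg²) the orbital term is -0.8Δ₀ = -19504 cm⁻¹, with no excess pairing.
Low-spin t₂g⁶ eg¹ gives -1.8Δ₀ = -43884 cm⁻¹, but forming 1 extra pair costs 1P = 21885 cm⁻¹, so E(LS) = -43884 + 21885 = -21999 cm⁻¹.
Thus E(LS) − E(HS) = -2495 cm⁻¹.

-2495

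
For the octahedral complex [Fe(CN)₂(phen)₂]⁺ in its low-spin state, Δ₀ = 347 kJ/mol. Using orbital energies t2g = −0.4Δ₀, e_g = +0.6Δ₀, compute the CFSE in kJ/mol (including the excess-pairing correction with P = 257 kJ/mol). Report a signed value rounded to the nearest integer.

Ligand charges: 2×(-1) from CN⁻ and 2×(+0) from phen sum to -2; with overall charge +1, Fe is +3.
Fe is in group 8, so Fe³⁺ is d⁵ (8 − 3 = 5).
Configuration: t2g^5 e_g^0.
Orbital CFSE = 5(-0.4) + 0(0.6) = -2.0Δ₀ = -2.0 × 347 = -694 kJ/mol.
High-spin d⁵ would be t2g^3 e_g^2 with 0 pairs; low-spin has 2, so 2 excess pairs cost +2P = +514 kJ/mol.
Net CFSE = -694 + 514 = -180 kJ/mol.

-180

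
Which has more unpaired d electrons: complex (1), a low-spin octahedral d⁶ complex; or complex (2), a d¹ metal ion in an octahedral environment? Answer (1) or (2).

(1): t2g^6 e_g^0 → 0 unpaired.
(2): t₂g¹ eg⁰ → 1 unpaired.
So (2) has more unpaired electrons.

(2)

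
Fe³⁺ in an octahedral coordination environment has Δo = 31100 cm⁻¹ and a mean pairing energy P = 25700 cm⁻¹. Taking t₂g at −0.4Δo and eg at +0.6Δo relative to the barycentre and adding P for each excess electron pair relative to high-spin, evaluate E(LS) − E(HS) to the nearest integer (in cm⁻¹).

-10800

Fe³⁺: group 8, so d-count = 8 − 3 = 5.
High-spin d⁵ fills as t₂g³ eg² with CFSE 3(−0.4) + 2(+0.6) = 0.0Δo = 0 cm⁻¹.
Low-spin t₂g⁵ eg⁰ gives -2.0Δo = -62200 cm⁻¹, but forming 2 extra pairs costs 2P = 51400 cm⁻¹, so E(LS) = -62200 + 51400 = -10800 cm⁻¹.
E(LS) − E(HS) = -10800 − (0) = -10800 cm⁻¹.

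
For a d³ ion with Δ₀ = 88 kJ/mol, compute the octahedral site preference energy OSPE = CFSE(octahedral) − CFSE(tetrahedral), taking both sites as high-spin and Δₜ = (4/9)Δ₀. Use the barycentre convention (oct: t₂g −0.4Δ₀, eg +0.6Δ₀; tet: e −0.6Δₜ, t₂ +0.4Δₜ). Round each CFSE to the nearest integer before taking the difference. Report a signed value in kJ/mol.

-75

In an octahedral site d³ (HS) is t₂g³ eg⁰, giving CFSE(oct) = -1.2Δ₀ = -106 kJ/mol.
Tetrahedral: e² t₂¹, CFSE = 2(−0.6) + 1(+0.4) = -0.8Δₜ = -0.8 × (4/9) × 88 = -31 kJ/mol.
OSPE = -106 − (-31) = -75 kJ/mol.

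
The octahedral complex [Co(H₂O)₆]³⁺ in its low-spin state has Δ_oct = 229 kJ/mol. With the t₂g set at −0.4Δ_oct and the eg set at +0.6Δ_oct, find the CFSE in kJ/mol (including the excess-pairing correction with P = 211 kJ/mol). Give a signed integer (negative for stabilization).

-128

H₂O is neutral, so the +3 overall charge sits on Co: oxidation state +3.
Co sits in group 9; removing 3 electrons leaves Co³⁺ with 9 − 3 = 6 d electrons.
The d⁶ electrons fill as t₂g⁶ eg⁰.
CFSE(orbital) = 6×(-0.4Δ_oct) + 0×(0.6Δ_oct) = -2.4Δ_oct; with Δ_oct = 229 kJ/mol that is -550 kJ/mol.
High-spin d⁶ would be t₂g⁴ eg² with 1 pair; low-spin has 3, so 2 excess pairs cost +2P = +422 kJ/mol.
Overall CFSE = -550 + 422 = -128 kJ/mol.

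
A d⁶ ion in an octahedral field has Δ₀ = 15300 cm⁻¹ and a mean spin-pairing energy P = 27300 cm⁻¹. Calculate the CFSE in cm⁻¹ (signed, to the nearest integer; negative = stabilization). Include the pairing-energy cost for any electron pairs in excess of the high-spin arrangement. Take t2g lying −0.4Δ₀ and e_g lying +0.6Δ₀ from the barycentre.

Here Δ₀ < P (15300 < 27300), so the high-spin state is favoured.
That gives t2g^4 e_g^2.
Orbital CFSE = -0.4Δ₀ = -0.4 × 15300 = -6120 cm⁻¹.
High-spin has no excess pairs, so no pairing correction applies.

-6120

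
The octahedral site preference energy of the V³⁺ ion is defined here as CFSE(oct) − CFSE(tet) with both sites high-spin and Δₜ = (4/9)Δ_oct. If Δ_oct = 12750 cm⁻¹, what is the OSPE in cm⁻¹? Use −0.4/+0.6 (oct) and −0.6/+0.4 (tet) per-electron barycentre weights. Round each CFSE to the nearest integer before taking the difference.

V sits in group 5; removing 3 electrons leaves V³⁺ with 5 − 3 = 2 d electrons.
Octahedral (high-spin): t2g^2 e_g^0, CFSE = 2(−0.4) + 0(+0.6) = -0.8Δ_oct = -0.8 × 12750 = -10200 cm⁻¹.
Tetrahedral: e^2 t2^0, CFSE = 2(−0.6) + 0(+0.4) = -1.2Δₜ = -1.2 × (4/9) × 12750 = -6800 cm⁻¹.
OSPE = -10200 − (-6800) = -3400 cm⁻¹.

-3400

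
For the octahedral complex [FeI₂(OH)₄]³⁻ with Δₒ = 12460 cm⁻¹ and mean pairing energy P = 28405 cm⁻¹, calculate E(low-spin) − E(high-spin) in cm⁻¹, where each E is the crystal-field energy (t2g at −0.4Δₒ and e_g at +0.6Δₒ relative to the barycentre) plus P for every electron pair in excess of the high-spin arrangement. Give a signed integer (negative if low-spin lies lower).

Ligand charges: 2×(-1) from I⁻ and 4×(-1) from OH⁻ sum to -6; with overall charge -3, Fe is +3.
Fe is in group 8, so Fe³⁺ is d⁵ (8 − 3 = 5).
In the high-spin limit (t2g^3 e_g^2) the orbital term is 0.0Δₒ = 0 cm⁻¹, with no excess pairing.
For low-spin the configuration is t2g^5 e_g^0: orbital energy -2.0 × 12460 = -24920 cm⁻¹, and 2 additional pairs relative to high-spin add 56810 cm⁻¹, giving 31890 cm⁻¹.
The difference is 31890 − (0) = 31890 cm⁻¹, so high-spin lies lower.

31890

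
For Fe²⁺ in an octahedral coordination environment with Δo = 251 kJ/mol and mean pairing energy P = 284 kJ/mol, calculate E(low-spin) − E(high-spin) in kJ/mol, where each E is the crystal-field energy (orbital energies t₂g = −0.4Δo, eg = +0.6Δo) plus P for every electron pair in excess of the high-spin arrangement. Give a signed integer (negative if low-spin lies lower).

Fe is in group 8, so Fe²⁺ is d⁶ (8 − 2 = 6).
In the high-spin limit (t₂g⁴ eg²) the orbital term is -0.4Δo = -100 kJ/mol, with no excess pairing.
Low-spin t₂g⁶ eg⁰ gives -2.4Δo = -602 kJ/mol, but forming 2 extra pairs costs 2P = 568 kJ/mol, so E(LS) = -602 + 568 = -34 kJ/mol.
The difference is -34 − (-100) = 66 kJ/mol, so high-spin lies lower.

66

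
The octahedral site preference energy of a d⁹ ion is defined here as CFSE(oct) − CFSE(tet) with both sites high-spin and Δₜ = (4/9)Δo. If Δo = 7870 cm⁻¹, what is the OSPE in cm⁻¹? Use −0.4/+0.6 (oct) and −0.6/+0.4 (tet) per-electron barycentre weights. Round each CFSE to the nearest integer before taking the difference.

Octahedral high-spin t₂g⁶ eg³: CFSE = -0.6 × 7870 = -4722 cm⁻¹.
In a tetrahedral site the filling is e⁴ t₂⁵: CFSE(tet) = -0.4Δₜ = -0.4 × (4/9)(7870) = -1399 cm⁻¹.
Subtracting, OSPE = -4722 − (-1399) = -3323 cm⁻¹.

-3323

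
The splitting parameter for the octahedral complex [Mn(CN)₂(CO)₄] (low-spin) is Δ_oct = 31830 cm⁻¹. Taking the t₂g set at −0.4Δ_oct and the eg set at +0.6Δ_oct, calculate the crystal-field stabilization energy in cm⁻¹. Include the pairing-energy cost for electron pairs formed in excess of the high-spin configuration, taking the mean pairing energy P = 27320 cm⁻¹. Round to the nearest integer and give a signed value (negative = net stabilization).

-9020

Ligand charges: 2×(-1) from CN⁻ and 4×(+0) from CO sum to -2; with overall charge +0, Mn is +2.
Group 7 minus oxidation state +2 gives a d⁵ configuration for Mn²⁺.
Configuration: t₂g⁵ eg⁰.
CFSE(orbital) = 5×(-0.4Δ_oct) + 0×(0.6Δ_oct) = -2.0Δ_oct; with Δ_oct = 31830 cm⁻¹ that is -63660 cm⁻¹.
Relative to high-spin t₂g³ eg² (0 paired), the low-spin configuration has 2 additional pairs, contributing +2 × 27320 = +54640 cm⁻¹.
Net CFSE = -63660 + 54640 = -9020 cm⁻¹.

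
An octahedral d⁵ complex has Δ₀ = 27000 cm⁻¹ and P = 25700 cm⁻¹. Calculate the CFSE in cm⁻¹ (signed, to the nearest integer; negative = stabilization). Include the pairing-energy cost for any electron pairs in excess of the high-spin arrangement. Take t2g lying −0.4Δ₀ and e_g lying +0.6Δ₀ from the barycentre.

-2600

Δ₀ > P, so pairing is preferred: the ground state is low-spin.
That gives t2g^5 e_g^0.
Orbital CFSE = -2.0Δ₀ = -2.0 × 27000 = -54000 cm⁻¹.
Excess pairs vs high-spin: 2 − 0 = 2; pairing cost = +51400 cm⁻¹.
Net CFSE = -54000 + 51400 = -2600 cm⁻¹.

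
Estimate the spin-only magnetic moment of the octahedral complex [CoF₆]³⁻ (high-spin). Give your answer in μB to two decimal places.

Each F⁻ contributes -1; 6 × (-1) = -6. With overall charge -3, Co is in the +3 oxidation state.
Co³⁺: group 9, so d-count = 9 − 3 = 6.
Configuration: t₂g⁴ eg² → 4 unpaired electrons.
μ(spin-only) = √[4(4+2)] = √24 ≈ 4.90 μB.

4.90 μB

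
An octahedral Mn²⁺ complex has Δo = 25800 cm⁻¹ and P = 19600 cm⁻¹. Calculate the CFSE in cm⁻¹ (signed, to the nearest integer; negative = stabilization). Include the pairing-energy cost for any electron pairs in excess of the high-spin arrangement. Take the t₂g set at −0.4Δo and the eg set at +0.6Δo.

Group 7 minus oxidation state +2 gives a d⁵ configuration for Mn²⁺.
Here Δo > P (25800 > 19600), so the low-spin state is favoured.
Configuration: t₂g⁵ eg⁰.
Orbital CFSE = -2.0Δo = -2.0 × 25800 = -51600 cm⁻¹.
Excess pairs vs high-spin: 2 − 0 = 2; pairing cost = +39200 cm⁻¹.
Net CFSE = -51600 + 39200 = -12400 cm⁻¹.

-12400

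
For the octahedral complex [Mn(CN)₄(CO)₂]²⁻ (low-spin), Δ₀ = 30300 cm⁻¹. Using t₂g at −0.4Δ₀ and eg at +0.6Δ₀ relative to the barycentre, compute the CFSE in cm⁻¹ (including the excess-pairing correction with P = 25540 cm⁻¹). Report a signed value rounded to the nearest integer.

Ligand charges: 4×(-1) from CN⁻ and 2×(+0) from CO sum to -4; with overall charge -2, Mn is +2.
Mn is in group 7, so Mn²⁺ is d⁵ (7 − 2 = 5).
Configuration: t₂g⁵ eg⁰.
The orbital stabilization is -2.0Δ₀ = -2.0 × 30300 = -60600 cm⁻¹.
Pairing penalty: 2 pairs vs 0 in the high-spin reference → 2 extra × P = 51080 cm⁻¹.
Net CFSE = -60600 + 51080 = -9520 cm⁻¹.

-9520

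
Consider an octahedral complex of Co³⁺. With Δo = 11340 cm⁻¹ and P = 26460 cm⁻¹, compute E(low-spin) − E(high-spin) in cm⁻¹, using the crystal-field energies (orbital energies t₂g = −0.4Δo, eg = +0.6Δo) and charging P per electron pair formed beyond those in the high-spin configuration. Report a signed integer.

30240

Co³⁺: group 9, so d-count = 9 − 3 = 6.
In the high-spin limit (t₂g⁴ eg²) the orbital term is -0.4Δo = -4536 cm⁻¹, with no excess pairing.
Low-spin t₂g⁶ eg⁰ gives -2.4Δo = -27216 cm⁻¹, but forming 2 extra pairs costs 2P = 52920 cm⁻¹, so E(LS) = -27216 + 52920 = 25704 cm⁻¹.
E(LS) − E(HS) = 25704 − (-4536) = 30240 cm⁻¹.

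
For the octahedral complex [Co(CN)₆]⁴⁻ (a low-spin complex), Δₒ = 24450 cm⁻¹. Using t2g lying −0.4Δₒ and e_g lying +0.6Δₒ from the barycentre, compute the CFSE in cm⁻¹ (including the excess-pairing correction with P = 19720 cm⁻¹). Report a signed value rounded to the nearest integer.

-24290

Each CN⁻ contributes -1; 6 × (-1) = -6. With overall charge -4, Co is in the +2 oxidation state.
Co²⁺: group 9, so d-count = 9 − 2 = 7.
Electron filling gives t2g^6 e_g^1.
The orbital stabilization is -1.8Δₒ = -1.8 × 24450 = -44010 cm⁻¹.
Relative to high-spin t2g^5 e_g^2 (2 paired), the low-spin configuration has 1 additional pair, contributing +1 × 19720 = +19720 cm⁻¹.
Net CFSE = -44010 + 19720 = -24290 cm⁻¹.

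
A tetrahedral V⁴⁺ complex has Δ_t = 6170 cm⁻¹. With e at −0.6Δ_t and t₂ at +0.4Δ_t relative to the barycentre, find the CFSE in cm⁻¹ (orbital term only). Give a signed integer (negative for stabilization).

-3702

V is in group 5, so V⁴⁺ is d¹ (5 − 4 = 1).
Tetrahedral splitting is small, so the complex is high-spin.
The d¹ electrons fill as e¹ t₂⁰.
Orbital CFSE = 1(-0.6) + 0(0.4) = -0.6Δ_t = -0.6 × 6170 = -3702 cm⁻¹.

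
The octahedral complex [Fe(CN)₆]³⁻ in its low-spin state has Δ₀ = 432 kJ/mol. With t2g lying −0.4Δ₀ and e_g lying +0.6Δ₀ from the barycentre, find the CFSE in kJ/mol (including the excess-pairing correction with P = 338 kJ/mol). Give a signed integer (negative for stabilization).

Each CN⁻ contributes -1; 6 × (-1) = -6. With overall charge -3, Fe is in the +3 oxidation state.
Group 8 minus oxidation state +3 gives a d⁵ configuration for Fe³⁺.
The d⁵ electrons fill as t2g^5 e_g^0.
The orbital stabilization is -2.0Δ₀ = -2.0 × 432 = -864 kJ/mol.
High-spin d⁵ would be t2g^3 e_g^2 with 0 pairs; low-spin has 2, so 2 excess pairs cost +2P = +676 kJ/mol.
Combining: -864 + 676 = -188 kJ/mol.

-188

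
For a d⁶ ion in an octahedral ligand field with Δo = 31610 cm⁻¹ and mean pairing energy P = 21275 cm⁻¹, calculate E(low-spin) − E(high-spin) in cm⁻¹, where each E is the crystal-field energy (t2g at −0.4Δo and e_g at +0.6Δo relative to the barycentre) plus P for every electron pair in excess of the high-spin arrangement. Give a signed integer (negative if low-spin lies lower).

-20670

High-spin: t2g^4 e_g^2, CFSE = -0.4Δo = -12644 cm⁻¹.
Low-spin t2g^6 e_g^0 gives -2.4Δo = -75864 cm⁻¹, but forming 2 extra pairs costs 2P = 42550 cm⁻¹, so E(LS) = -75864 + 42550 = -33314 cm⁻¹.
The difference is -33314 − (-12644) = -20670 cm⁻¹, so low-spin lies lower.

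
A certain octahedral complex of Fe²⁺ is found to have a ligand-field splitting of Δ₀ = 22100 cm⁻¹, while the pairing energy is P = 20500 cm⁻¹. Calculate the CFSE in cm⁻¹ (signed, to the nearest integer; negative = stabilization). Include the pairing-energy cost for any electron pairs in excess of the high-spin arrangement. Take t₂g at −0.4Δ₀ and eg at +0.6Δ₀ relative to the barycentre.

-12040

Group 8 minus oxidation state +2 gives a d⁶ configuration for Fe²⁺.
With Δ₀ > P the complex is low-spin.
Filling d⁶ accordingly: t₂g⁶ eg⁰.
Orbital CFSE = -2.4Δ₀ = -2.4 × 22100 = -53040 cm⁻¹.
Excess pairs vs high-spin: 3 − 1 = 2; pairing cost = +41000 cm⁻¹.
Net CFSE = -53040 + 41000 = -12040 cm⁻¹.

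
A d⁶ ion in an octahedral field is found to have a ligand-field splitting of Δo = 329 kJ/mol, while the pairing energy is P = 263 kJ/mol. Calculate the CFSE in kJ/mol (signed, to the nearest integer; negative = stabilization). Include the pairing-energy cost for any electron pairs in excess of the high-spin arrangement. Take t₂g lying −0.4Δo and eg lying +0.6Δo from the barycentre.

Here Δo > P (329 > 263), so the low-spin state is favoured.
Filling d⁶ accordingly: t₂g⁶ eg⁰.
Orbital CFSE = -2.4Δo = -2.4 × 329 = -790 kJ/mol.
Excess pairs vs high-spin: 3 − 1 = 2; pairing cost = +526 kJ/mol.
Net CFSE = -790 + 526 = -264 kJ/mol.

-264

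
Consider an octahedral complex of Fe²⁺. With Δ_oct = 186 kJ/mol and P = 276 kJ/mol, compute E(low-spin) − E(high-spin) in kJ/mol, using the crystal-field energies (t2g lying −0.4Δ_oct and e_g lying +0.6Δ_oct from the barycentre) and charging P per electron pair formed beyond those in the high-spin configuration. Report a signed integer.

Fe²⁺: group 8, so d-count = 8 − 2 = 6.
High-spin: t2g^4 e_g^2, CFSE = -0.4Δ_oct = -74 kJ/mol.
For low-spin the configuration is t2g^6 e_g^0: orbital energy -2.4 × 186 = -446 kJ/mol, and 2 additional pairs relative to high-spin add 552 kJ/mol, giving 106 kJ/mol.
Thus E(LS) − E(HS) = 180 kJ/mol.

180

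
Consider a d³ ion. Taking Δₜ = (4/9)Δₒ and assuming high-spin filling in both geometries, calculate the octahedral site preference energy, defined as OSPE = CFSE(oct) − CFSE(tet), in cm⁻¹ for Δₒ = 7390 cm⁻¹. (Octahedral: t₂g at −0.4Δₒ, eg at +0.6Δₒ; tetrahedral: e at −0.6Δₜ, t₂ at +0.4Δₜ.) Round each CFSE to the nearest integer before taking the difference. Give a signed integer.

Octahedral high-spin t₂g³ eg⁰: CFSE = -1.2 × 7390 = -8868 cm⁻¹.
Tetrahedral e² t₂¹ gives -0.8Δₜ = -0.8 × (4/9) × 7390 = -2628 cm⁻¹.
Subtracting, OSPE = -8868 − (-2628) = -6240 cm⁻¹.

-6240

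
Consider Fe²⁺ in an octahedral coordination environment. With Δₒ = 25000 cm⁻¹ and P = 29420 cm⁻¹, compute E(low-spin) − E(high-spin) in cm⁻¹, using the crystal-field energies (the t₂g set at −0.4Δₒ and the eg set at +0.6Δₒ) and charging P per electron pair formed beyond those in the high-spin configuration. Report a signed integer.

8840

Fe²⁺: group 8, so d-count = 8 − 2 = 6.
In the high-spin limit (t₂g⁴ eg²) the orbital term is -0.4Δₒ = -10000 cm⁻¹, with no excess pairing.
Low-spin: t₂g⁶ eg⁰, orbital CFSE = -2.4Δₒ = -60000 cm⁻¹; plus 2 excess pairs × P = +58840 cm⁻¹; total -1160 cm⁻¹.
Thus E(LS) − E(HS) = 8840 cm⁻¹.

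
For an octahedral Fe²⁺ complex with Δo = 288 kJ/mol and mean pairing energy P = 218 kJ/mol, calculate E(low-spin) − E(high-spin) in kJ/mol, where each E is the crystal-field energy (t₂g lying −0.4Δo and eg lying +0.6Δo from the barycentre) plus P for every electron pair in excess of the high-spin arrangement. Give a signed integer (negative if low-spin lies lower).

-140

Fe is in group 8, so Fe²⁺ is d⁶ (8 − 2 = 6).
In the high-spin limit (t₂g⁴ eg²) the orbital term is -0.4Δo = -115 kJ/mol, with no excess pairing.
Low-spin t₂g⁶ eg⁰ gives -2.4Δo = -691 kJ/mol, but forming 2 extra pairs costs 2P = 436 kJ/mol, so E(LS) = -691 + 436 = -255 kJ/mol.
The difference is -255 − (-115) = -140 kJ/mol, so low-spin lies lower.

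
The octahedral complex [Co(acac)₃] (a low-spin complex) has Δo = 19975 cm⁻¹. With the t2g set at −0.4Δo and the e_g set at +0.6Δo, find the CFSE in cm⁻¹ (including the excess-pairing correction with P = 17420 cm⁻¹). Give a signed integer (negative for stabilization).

-13100

Each acac⁻ contributes -1; 3 × (-1) = -3. With overall charge +0, Co is in the +3 oxidation state.
Group 9 minus oxidation state +3 gives a d⁶ configuration for Co³⁺.
The d⁶ electrons fill as t2g^6 e_g^0.
CFSE(orbital) = 6×(-0.4Δo) + 0×(0.6Δo) = -2.4Δo; with Δo = 19975 cm⁻¹ that is -47940 cm⁻¹.
Relative to high-spin t2g^4 e_g^2 (1 paired), the low-spin configuration has 2 additional pairs, contributing +2 × 17420 = +34840 cm⁻¹.
Net CFSE = -47940 + 34840 = -13100 cm⁻¹.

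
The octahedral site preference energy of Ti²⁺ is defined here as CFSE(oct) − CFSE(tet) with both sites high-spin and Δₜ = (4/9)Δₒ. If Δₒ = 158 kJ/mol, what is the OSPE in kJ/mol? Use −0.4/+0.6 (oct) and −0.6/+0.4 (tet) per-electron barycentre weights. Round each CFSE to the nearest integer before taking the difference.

-42

Ti²⁺: group 4, so d-count = 4 − 2 = 2.
Octahedral (high-spin): t₂g² eg⁰, CFSE = 2(−0.4) + 0(+0.6) = -0.8Δₒ = -0.8 × 158 = -126 kJ/mol.
In a tetrahedral site the filling is e² t₂⁰: CFSE(tet) = -1.2Δₜ = -1.2 × (4/9)(158) = -84 kJ/mol.
OSPE = -126 − (-84) = -42 kJ/mol.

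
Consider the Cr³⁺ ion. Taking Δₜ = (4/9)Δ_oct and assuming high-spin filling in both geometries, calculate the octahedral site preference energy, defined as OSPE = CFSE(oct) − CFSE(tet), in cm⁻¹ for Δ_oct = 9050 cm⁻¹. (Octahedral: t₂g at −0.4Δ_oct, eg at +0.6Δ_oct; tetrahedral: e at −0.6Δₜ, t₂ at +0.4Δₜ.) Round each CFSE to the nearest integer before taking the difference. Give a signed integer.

Cr sits in group 6; removing 3 electrons leaves Cr³⁺ with 6 − 3 = 3 d electrons.
Octahedral high-spin t₂g³ eg⁰: CFSE = -1.2 × 9050 = -10860 cm⁻¹.
Tetrahedral e² t₂¹ gives -0.8Δₜ = -0.8 × (4/9) × 9050 = -3218 cm⁻¹.
OSPE = -10860 − (-3218) = -7642 cm⁻¹.

-7642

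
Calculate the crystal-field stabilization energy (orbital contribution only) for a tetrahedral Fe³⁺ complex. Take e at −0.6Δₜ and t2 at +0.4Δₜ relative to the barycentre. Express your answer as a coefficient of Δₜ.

Fe is in group 8, so Fe³⁺ is d⁵ (8 − 3 = 5).
With tetrahedral geometry the complex is necessarily high-spin.
Configuration: e^2 t2^3.
CFSE = 2(-0.6Δₜ) + 3(0.4Δₜ) = -1.2Δₜ + 1.2Δₜ = 0.0Δₜ.

0.0 Δₜ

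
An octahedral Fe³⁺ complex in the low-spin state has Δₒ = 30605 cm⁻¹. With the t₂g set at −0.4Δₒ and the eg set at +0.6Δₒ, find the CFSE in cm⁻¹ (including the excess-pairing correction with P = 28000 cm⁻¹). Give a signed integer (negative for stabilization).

Fe is in group 8, so Fe³⁺ is d⁵ (8 − 3 = 5).
Configuration: t₂g⁵ eg⁰.
The orbital stabilization is -2.0Δₒ = -2.0 × 30605 = -61210 cm⁻¹.
Pairing penalty: 2 pairs vs 0 in the high-spin reference → 2 extra × P = 56000 cm⁻¹.
Net CFSE = -61210 + 56000 = -5210 cm⁻¹.

-5210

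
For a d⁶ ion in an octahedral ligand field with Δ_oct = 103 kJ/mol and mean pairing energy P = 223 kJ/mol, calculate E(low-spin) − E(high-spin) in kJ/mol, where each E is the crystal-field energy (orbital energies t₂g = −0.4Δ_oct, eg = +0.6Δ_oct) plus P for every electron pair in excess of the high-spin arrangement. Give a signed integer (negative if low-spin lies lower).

In the high-spin limit (t₂g⁴ eg²) the orbital term is -0.4Δ_oct = -41 kJ/mol, with no excess pairing.
For low-spin the configuration is t₂g⁶ eg⁰: orbital energy -2.4 × 103 = -247 kJ/mol, and 2 additional pairs relative to high-spin add 446 kJ/mol, giving 199 kJ/mol.
The difference is 199 − (-41) = 240 kJ/mol, so high-spin lies lower.

240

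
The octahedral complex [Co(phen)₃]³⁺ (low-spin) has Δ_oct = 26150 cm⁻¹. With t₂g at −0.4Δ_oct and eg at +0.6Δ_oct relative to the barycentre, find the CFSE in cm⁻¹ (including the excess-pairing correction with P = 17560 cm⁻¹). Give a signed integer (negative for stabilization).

phen is neutral, so the +3 overall charge sits on Co: oxidation state +3.
Group 9 minus oxidation state +3 gives a d⁶ configuration for Co³⁺.
Configuration: t₂g⁶ eg⁰.
The orbital stabilization is -2.4Δ_oct = -2.4 × 26150 = -62760 cm⁻¹.
Relative to high-spin t₂g⁴ eg² (1 paired), the low-spin configuration has 2 additional pairs, contributing +2 × 17560 = +35120 cm⁻¹.
Net CFSE = -62760 + 35120 = -27640 cm⁻¹.

-27640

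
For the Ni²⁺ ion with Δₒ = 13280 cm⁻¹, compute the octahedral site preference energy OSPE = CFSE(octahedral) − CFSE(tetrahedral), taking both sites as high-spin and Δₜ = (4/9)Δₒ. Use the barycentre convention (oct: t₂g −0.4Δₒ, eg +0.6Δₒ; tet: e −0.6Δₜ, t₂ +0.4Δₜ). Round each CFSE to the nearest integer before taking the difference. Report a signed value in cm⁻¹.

-11214

Group 10 minus oxidation state +2 gives a d⁸ configuration for Ni²⁺.
Octahedral high-spin t2g^6 e_g^2: CFSE = -1.2 × 13280 = -15936 cm⁻¹.
Tetrahedral: e^4 t2^4, CFSE = 4(−0.6) + 4(+0.4) = -0.8Δₜ = -0.8 × (4/9) × 13280 = -4722 cm⁻¹.
Subtracting, OSPE = -15936 − (-4722) = -11214 cm⁻¹.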